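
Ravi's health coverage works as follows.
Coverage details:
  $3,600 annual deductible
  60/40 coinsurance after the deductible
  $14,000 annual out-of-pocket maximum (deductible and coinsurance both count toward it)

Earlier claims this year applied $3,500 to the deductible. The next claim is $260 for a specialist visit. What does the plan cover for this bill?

Remaining deductible: $3,600 − $3,500 = $100.
That leaves $260 − $100 = $160 for coinsurance.
Patient's 40% share of $160 is $64.
Patient responsibility before any cap: $100 + $64 = $164.
Year-to-date out-of-pocket becomes $3,500 + $164 = $3,664, still under the $14,000 maximum, so no cap applies.
The insurer covers the remainder: $260 − $164 = $96.

$96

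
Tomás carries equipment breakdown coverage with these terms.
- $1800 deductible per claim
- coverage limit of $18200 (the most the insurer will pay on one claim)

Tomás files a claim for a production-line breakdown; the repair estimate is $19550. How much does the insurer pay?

After the deductible, $19550 − $1800 = $17750 remains.
$17750 is within the $18200 limit, so the insurer pays $17750.

$17750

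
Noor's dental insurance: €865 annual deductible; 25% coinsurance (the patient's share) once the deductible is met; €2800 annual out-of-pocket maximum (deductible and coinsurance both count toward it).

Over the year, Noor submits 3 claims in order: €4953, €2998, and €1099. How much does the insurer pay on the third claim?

€935.50

#1 (€4953): €865 finishes the deductible; €4088 goes to coinsurance; 25% of €4088 = €1022. Patient pays €1887; OOP now €1887. Plan pays €4953 − €1887 = €3066.
#2 (€2998): deductible already satisfied, so patient's share is 25% × €2998 = €749.50. Patient owes €749.50 (running OOP €2636.50). Insurer: €2998 − €749.50 = €2248.50.
#3 (€1099): deductible met; 25% of €1099 = €274.75. OOP would hit €2911.25 > €2800, so the cap limits the patient to €2800 − €2636.50 = €163.50. Plan pays €1099 − €163.50 = €935.50.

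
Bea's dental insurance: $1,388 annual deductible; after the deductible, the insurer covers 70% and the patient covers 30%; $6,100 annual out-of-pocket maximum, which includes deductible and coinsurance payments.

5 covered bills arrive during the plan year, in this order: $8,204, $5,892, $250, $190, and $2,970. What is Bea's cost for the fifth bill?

Claim 1 ($8,204): $1,388 to deductible, leaving $6,816; patient's 30% is $2,044.80. Cost to patient: $3,432.80. OOP to date $3,432.80.
Claim 2 ($5,892): deductible already satisfied, so patient's share is 30% × $5,892 = $1,767.60. Patient pays $1,767.60; OOP now $5,200.40.
Claim 3 ($250): 30% coinsurance on $250 = $75. Patient pays $75; OOP now $5,275.40.
Claim 4 ($190): deductible already satisfied, so patient's share is 30% × $190 = $57. Patient owes $57 (running OOP $5,332.40).
Claim 5 ($2,970): deductible already satisfied, so patient's share is 30% × $2,970 = $891. OOP would hit $6,223.40 > $6,100, so the cap limits the patient to $6,100 − $5,332.40 = $767.60.

$767.60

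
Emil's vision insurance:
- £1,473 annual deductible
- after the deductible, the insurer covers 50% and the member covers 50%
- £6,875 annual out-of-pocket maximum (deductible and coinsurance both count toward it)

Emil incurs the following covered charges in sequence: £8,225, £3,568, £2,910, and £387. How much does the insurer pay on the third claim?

Claim 1 (£8,225): £1,473 to deductible, leaving £6,752; coinsurance £6,752 × 50% = £3,376. Member pays £4,849; OOP now £4,849. Plan pays £8,225 − £4,849 = £3,376.
Claim 2 (£3,568): 50% coinsurance on £3,568 = £1,784. Cost to member: £1,784. OOP to date £6,633. Plan pays £3,568 − £1,784 = £1,784.
Claim 3 (£2,910): deductible met; 50% of £2,910 = £1,455. OOP would hit £8,088 > £6,875, so the cap limits the member to £6,875 − £6,633 = £242. Insurer: £2,910 − £242 = £2,668.

£2,668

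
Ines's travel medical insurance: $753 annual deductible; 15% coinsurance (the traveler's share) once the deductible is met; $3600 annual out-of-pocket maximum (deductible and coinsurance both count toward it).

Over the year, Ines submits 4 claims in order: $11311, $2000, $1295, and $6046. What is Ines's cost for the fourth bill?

$769.05

Bill 1, $11311: $753 finishes the deductible; $10558 goes to coinsurance; coinsurance $10558 × 15% = $1583.70. Traveler owes $2336.70 (running OOP $2336.70).
Bill 2, $2000: 15% coinsurance on $2000 = $300. Traveler owes $300 (running OOP $2636.70).
Bill 3, $1295: deductible met; 15% of $1295 = $194.25. Cost to traveler: $194.25. OOP to date $2830.95.
Bill 4, $6046: deductible already satisfied, so traveler's share is 15% × $6046 = $906.90. That would push OOP to $3737.85, over the $3600 cap, so traveler pays $3600 − $2830.95 = $769.05.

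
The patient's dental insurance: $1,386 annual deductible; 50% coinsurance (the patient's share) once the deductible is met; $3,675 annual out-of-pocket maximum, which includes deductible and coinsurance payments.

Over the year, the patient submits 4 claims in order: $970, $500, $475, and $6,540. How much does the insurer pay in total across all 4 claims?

$4,810

Claim 1 ($970): fully absorbed by the deductible. Cost to patient: $970. OOP to date $970. Plan pays $970 − $970 = $0.
Claim 2 ($500): $416 finishes the deductible; $84 goes to coinsurance; coinsurance $84 × 50% = $42. Patient pays $458; OOP now $1,428. Insurer: $500 − $458 = $42.
Claim 3 ($475): 50% coinsurance on $475 = $237.50. Patient owes $237.50 (running OOP $1,665.50). Plan pays $475 − $237.50 = $237.50.
Claim 4 ($6,540): 50% coinsurance on $6,540 = $3,270. OOP would hit $4,935.50 > $3,675, so the cap limits the patient to $3,675 − $1,665.50 = $2,009.50. Insurer: $6,540 − $2,009.50 = $4,530.50.
Insurer total: $0 + $42 + $237.50 + $4,530.50 = $4,810.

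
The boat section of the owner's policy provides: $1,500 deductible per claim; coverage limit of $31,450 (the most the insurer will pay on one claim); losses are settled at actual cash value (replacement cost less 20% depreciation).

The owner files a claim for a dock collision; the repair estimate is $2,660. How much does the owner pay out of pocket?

$2,032

At 20% depreciation, ACV = $2,660 − $532 = $2,128.
Subtract the deductible: $2,128 − $1,500 = $628.
That's under the $31,450 cap, so the insurer reimburses the full $628.
Out of pocket: $2,660 − $628 = $2,032.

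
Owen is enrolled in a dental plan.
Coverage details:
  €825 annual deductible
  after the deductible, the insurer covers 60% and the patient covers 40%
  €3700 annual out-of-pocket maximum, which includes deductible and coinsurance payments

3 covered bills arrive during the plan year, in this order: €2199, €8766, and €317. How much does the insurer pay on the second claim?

Claim 1 — €2199: €825 finishes the deductible; €1374 goes to coinsurance; coinsurance €1374 × 40% = €549.60. Patient pays €1374.60; OOP now €1374.60. Insurer: €2199 − €1374.60 = €824.40.
Claim 2 — €8766: deductible met; 40% of €8766 = €3506.40. That would push OOP to €4881, over the €3700 cap, so patient pays €3700 − €1374.60 = €2325.40. Insurer: €8766 − €2325.40 = €6440.60.

€6440.60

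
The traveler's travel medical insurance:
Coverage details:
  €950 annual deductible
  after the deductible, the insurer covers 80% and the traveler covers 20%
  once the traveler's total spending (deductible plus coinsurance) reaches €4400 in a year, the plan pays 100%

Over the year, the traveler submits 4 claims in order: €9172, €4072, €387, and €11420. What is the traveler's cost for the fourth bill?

#1 (€9172): deductible takes €950, €8222 remains; coinsurance €8222 × 20% = €1644.40. Traveler owes €2594.40 (running OOP €2594.40).
#2 (€4072): deductible already satisfied, so traveler's share is 20% × €4072 = €814.40. Traveler pays €814.40; OOP now €3408.80.
#3 (€387): deductible met; 20% of €387 = €77.40. Traveler pays €77.40; OOP now €3486.20.
#4 (€11420): 20% coinsurance on €11420 = €2284. That would push OOP to €5770.20, over the €4400 cap, so traveler pays €4400 − €3486.20 = €913.80.

€913.80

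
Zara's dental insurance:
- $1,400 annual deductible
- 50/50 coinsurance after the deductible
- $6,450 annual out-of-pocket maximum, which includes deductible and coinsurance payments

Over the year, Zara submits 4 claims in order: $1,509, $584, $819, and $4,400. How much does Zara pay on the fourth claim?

#1 ($1,509): $1,400 finishes the deductible; $109 goes to coinsurance; 50% of $109 = $54.50. Patient pays $1,454.50; OOP now $1,454.50.
#2 ($584): 50% coinsurance on $584 = $292. Patient owes $292 (running OOP $1,746.50).
#3 ($819): deductible met; 50% of $819 = $409.50. Patient pays $409.50; OOP now $2,156.
#4 ($4,400): 50% coinsurance on $4,400 = $2,200. Patient pays $2,200; OOP now $4,356.

$2,200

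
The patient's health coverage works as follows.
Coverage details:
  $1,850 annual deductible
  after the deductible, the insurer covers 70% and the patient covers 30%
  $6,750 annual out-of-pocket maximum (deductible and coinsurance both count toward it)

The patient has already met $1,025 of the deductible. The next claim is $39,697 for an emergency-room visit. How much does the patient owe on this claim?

$5,725

$1,025 of the $1,850 deductible is already met, leaving $825.
After the $825 deductible portion, $39,697 − $825 = $38,872 is subject to coinsurance.
30% of $38,872 = $11,661.60 falls to the patient.
Patient responsibility before any cap: $825 + $11,661.60 = $12,486.60.
Year-to-date out-of-pocket would reach $1,025 + $12,486.60 = $13,511.60, above the $6,750 maximum, so the patient pays only $6,750 − $1,025 = $5,725.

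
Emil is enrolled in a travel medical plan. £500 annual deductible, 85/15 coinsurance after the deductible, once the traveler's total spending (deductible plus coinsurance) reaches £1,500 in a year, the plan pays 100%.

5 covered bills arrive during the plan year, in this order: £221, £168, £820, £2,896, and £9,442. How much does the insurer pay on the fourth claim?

£2,461.60

Claim 1 — £221: fully absorbed by the deductible. Traveler pays £221; OOP now £221. Plan pays £221 − £221 = £0.
Claim 2 — £168: fully absorbed by the deductible. Traveler owes £168 (running OOP £389). Plan pays £168 − £168 = £0.
Claim 3 — £820: £111 to deductible, leaving £709; traveler's 15% is £106.35. Cost to traveler: £217.35. OOP to date £606.35. Insurer: £820 − £217.35 = £602.65.
Claim 4 — £2,896: 15% coinsurance on £2,896 = £434.40. Cost to traveler: £434.40. OOP to date £1,040.75. Plan pays £2,896 − £434.40 = £2,461.60.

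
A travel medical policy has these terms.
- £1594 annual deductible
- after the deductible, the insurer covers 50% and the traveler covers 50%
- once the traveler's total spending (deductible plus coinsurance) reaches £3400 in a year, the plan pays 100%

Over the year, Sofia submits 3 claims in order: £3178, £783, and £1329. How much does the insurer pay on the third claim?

£706.50

Bill 1, £3178: £1594 to deductible, leaving £1584; traveler's 50% is £792. Traveler pays £2386; OOP now £2386. Insurer: £3178 − £2386 = £792.
Bill 2, £783: 50% coinsurance on £783 = £391.50. Cost to traveler: £391.50. OOP to date £2777.50. Plan pays £783 − £391.50 = £391.50.
Bill 3, £1329: deductible already satisfied, so traveler's share is 50% × £1329 = £664.50. That would push OOP to £3442, over the £3400 cap, so traveler pays £3400 − £2777.50 = £622.50. Insurer: £1329 − £622.50 = £706.50.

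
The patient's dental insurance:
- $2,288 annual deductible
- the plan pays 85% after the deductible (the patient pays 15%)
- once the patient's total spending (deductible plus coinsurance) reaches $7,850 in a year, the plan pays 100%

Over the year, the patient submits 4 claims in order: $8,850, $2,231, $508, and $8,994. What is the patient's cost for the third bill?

$76.20

Claim 1 ($8,850): deductible takes $2,288, $6,562 remains; 15% of $6,562 = $984.30. Patient pays $3,272.30; OOP now $3,272.30.
Claim 2 ($2,231): deductible already satisfied, so patient's share is 15% × $2,231 = $334.65. Cost to patient: $334.65. OOP to date $3,606.95.
Claim 3 ($508): 15% coinsurance on $508 = $76.20. Cost to patient: $76.20. OOP to date $3,683.15.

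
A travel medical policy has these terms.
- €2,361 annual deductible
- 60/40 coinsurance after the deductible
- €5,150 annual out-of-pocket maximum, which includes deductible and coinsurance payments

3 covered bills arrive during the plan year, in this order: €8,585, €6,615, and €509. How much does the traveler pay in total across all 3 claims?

Claim 1 — €8,585: €2,361 to deductible, leaving €6,224; traveler's 40% is €2,489.60. Traveler pays €4,850.60; OOP now €4,850.60.
Claim 2 — €6,615: deductible already satisfied, so traveler's share is 40% × €6,615 = €2,646. Adding that to €4,850.60 gives €7,496.60, past the €5,150 cap; traveler pays only €5,150 − €4,850.60 = €299.40.
Claim 3 — €509: 40% coinsurance on €509 = €203.60. Adding that to €5,150 gives €5,353.60, past the €5,150 cap; traveler pays only €5,150 − €5,150 = €0.
Summing the traveler's payments: €4,850.60 + €299.40 + €0 = €5,150.

€5,150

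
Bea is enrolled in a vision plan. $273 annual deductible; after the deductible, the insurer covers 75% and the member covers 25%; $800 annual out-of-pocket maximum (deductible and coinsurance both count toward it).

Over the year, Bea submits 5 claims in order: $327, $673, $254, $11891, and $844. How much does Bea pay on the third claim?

$63.50

#1 ($327): $273 finishes the deductible; $54 goes to coinsurance; member's 25% is $13.50. Member pays $286.50; OOP now $286.50.
#2 ($673): 25% coinsurance on $673 = $168.25. Member owes $168.25 (running OOP $454.75).
#3 ($254): 25% coinsurance on $254 = $63.50. Member owes $63.50 (running OOP $518.25).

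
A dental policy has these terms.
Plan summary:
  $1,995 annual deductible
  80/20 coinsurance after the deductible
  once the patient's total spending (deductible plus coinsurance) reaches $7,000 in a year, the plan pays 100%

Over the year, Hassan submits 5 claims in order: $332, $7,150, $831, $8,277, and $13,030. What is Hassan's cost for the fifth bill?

Claim 1 — $332: entire amount goes to the deductible. Patient owes $332 (running OOP $332).
Claim 2 — $7,150: $1,663 to deductible, leaving $5,487; patient's 20% is $1,097.40. Patient pays $2,760.40; OOP now $3,092.40.
Claim 3 — $831: deductible already satisfied, so patient's share is 20% × $831 = $166.20. Patient owes $166.20 (running OOP $3,258.60).
Claim 4 — $8,277: deductible met; 20% of $8,277 = $1,655.40. Patient owes $1,655.40 (running OOP $4,914).
Claim 5 — $13,030: 20% coinsurance on $13,030 = $2,606. OOP would hit $7,520 > $7,000, so the cap limits the patient to $7,000 − $4,914 = $2,086.

$2,086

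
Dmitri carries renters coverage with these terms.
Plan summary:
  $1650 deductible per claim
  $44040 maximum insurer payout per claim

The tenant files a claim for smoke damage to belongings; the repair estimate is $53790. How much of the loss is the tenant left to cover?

Less the $1650 deductible: $53790 − $1650 = $52140.
Since $52140 > $44040, the payout is capped at $44040.
Out of pocket: $53790 − $44040 = $9750.

$9750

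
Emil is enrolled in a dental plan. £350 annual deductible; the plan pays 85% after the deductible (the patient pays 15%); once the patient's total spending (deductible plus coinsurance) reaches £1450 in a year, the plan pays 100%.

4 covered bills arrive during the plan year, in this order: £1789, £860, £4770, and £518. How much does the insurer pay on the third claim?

Claim 1 (£1789): £350 to deductible, leaving £1439; patient's 15% is £215.85. Patient pays £565.85; OOP now £565.85. Insurer: £1789 − £565.85 = £1223.15.
Claim 2 (£860): 15% coinsurance on £860 = £129. Cost to patient: £129. OOP to date £694.85. Insurer: £860 − £129 = £731.
Claim 3 (£4770): deductible met; 15% of £4770 = £715.50. Patient owes £715.50 (running OOP £1410.35). Plan pays £4770 − £715.50 = £4054.50.

£4054.50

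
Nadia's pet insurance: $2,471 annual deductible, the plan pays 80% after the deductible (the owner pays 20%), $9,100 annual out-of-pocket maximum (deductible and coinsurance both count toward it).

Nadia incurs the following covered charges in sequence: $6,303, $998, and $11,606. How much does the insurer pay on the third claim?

$9,284.80

Claim 1 ($6,303): $2,471 to deductible, leaving $3,832; 20% of $3,832 = $766.40. Cost to owner: $3,237.40. OOP to date $3,237.40. Plan pays $6,303 − $3,237.40 = $3,065.60.
Claim 2 ($998): 20% coinsurance on $998 = $199.60. Owner owes $199.60 (running OOP $3,437). Plan pays $998 − $199.60 = $798.40.
Claim 3 ($11,606): 20% coinsurance on $11,606 = $2,321.20. Owner pays $2,321.20; OOP now $5,758.20. Plan pays $11,606 − $2,321.20 = $9,284.80.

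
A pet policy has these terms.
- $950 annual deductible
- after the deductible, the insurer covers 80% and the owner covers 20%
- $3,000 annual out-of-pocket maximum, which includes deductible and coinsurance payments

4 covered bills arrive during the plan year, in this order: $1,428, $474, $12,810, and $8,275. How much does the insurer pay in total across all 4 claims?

#1 ($1,428): $950 finishes the deductible; $478 goes to coinsurance; owner's 20% is $95.60. Cost to owner: $1,045.60. OOP to date $1,045.60. Plan pays $1,428 − $1,045.60 = $382.40.
#2 ($474): deductible met; 20% of $474 = $94.80. Owner owes $94.80 (running OOP $1,140.40). Insurer: $474 − $94.80 = $379.20.
#3 ($12,810): deductible already satisfied, so owner's share is 20% × $12,810 = $2,562. OOP would hit $3,702.40 > $3,000, so the cap limits the owner to $3,000 − $1,140.40 = $1,859.60. Insurer: $12,810 − $1,859.60 = $10,950.40.
#4 ($8,275): 20% coinsurance on $8,275 = $1,655. That would push OOP to $4,655, over the $3,000 cap, so owner pays $3,000 − $3,000 = $0. Plan pays $8,275 − $0 = $8,275.
Insurer total: $382.40 + $379.20 + $10,950.40 + $8,275 = $19,987.

$19,987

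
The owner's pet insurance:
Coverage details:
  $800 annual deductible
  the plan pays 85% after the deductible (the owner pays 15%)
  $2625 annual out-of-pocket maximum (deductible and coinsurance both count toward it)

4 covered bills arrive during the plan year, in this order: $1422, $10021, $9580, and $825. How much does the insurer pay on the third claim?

Bill 1, $1422: deductible takes $800, $622 remains; owner's 15% is $93.30. Cost to owner: $893.30. OOP to date $893.30. Plan pays $1422 − $893.30 = $528.70.
Bill 2, $10021: deductible met; 15% of $10021 = $1503.15. Owner owes $1503.15 (running OOP $2396.45). Insurer: $10021 − $1503.15 = $8517.85.
Bill 3, $9580: deductible already satisfied, so owner's share is 15% × $9580 = $1437. Adding that to $2396.45 gives $3833.45, past the $2625 cap; owner pays only $2625 − $2396.45 = $228.55. Insurer: $9580 − $228.55 = $9351.45.

$9351.45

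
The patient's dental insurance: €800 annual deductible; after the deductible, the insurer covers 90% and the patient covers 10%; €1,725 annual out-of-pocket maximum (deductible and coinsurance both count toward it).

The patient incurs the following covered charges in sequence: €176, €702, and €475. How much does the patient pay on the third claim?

Bill 1, €176: all of it applies to the deductible. Patient pays €176; OOP now €176.
Bill 2, €702: €624 finishes the deductible; €78 goes to coinsurance; 10% of €78 = €7.80. Patient owes €631.80 (running OOP €807.80).
Bill 3, €475: 10% coinsurance on €475 = €47.50. Patient owes €47.50 (running OOP €855.30).

€47.50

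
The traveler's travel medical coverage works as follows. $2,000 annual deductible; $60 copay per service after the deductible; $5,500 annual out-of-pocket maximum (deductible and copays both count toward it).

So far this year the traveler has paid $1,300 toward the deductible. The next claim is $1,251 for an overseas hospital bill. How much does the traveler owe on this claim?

$760

$1,300 of the $2,000 deductible is already met, leaving $700.
The remaining $551 (= $1,251 − $700) moves to the copay.
Copay on this service: $60.
Traveler responsibility before any cap: $700 + $60 = $760.
Year-to-date out-of-pocket becomes $1,300 + $760 = $2,060, still under the $5,500 maximum, so no cap applies.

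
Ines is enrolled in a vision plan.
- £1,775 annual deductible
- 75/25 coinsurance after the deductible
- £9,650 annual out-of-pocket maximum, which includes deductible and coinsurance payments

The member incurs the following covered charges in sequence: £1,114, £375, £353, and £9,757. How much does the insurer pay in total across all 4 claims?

#1 (£1,114): entire amount goes to the deductible. Cost to member: £1,114. OOP to date £1,114. Insurer: £1,114 − £1,114 = £0.
#2 (£375): all of it applies to the deductible. Cost to member: £375. OOP to date £1,489. Insurer: £375 − £375 = £0.
#3 (£353): £286 to deductible, leaving £67; 25% of £67 = £16.75. Cost to member: £302.75. OOP to date £1,791.75. Plan pays £353 − £302.75 = £50.25.
#4 (£9,757): deductible met; 25% of £9,757 = £2,439.25. Member pays £2,439.25; OOP now £4,231. Insurer: £9,757 − £2,439.25 = £7,317.75.
Insurer total = bills − member's total = £11,599 − £4,231 = £7,368.

£7,368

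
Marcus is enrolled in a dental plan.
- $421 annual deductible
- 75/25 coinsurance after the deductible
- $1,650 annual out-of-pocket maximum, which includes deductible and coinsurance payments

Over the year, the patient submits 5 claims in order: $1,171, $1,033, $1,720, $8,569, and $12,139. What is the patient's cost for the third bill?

$430

Claim 1 — $1,171: $421 to deductible, leaving $750; patient's 25% is $187.50. Cost to patient: $608.50. OOP to date $608.50.
Claim 2 — $1,033: 25% coinsurance on $1,033 = $258.25. Patient owes $258.25 (running OOP $866.75).
Claim 3 — $1,720: deductible met; 25% of $1,720 = $430. Cost to patient: $430. OOP to date $1,296.75.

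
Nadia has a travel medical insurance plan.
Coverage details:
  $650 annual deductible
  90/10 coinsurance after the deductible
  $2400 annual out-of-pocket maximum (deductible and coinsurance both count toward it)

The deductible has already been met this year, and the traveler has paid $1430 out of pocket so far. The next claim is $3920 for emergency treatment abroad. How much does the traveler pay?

The deductible is already satisfied, so the full bill goes to coinsurance.
Traveler's 10% share of $3920 is $392.
Cumulative spending $1430 + $392 = $1822 stays under the $2400 maximum.

$392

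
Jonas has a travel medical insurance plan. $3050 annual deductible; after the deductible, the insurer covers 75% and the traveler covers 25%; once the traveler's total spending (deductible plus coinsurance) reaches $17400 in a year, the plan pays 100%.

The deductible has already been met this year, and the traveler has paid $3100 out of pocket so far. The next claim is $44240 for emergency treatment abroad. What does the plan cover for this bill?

The deductible is already satisfied, so the full bill goes to coinsurance.
Traveler's 25% share of $44240 is $11060.
Total out-of-pocket so far would be $3100 + $11060 = $14160, below the $17400 cap — no reduction.
The plan picks up $44240 − $11060 = $33180.

$33180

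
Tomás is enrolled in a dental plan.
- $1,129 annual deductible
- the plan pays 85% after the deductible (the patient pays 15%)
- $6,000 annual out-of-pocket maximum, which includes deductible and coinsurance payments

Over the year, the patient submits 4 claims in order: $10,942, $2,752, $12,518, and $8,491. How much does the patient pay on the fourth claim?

$1,108.55

Claim 1 ($10,942): $1,129 to deductible, leaving $9,813; patient's 15% is $1,471.95. Cost to patient: $2,600.95. OOP to date $2,600.95.
Claim 2 ($2,752): deductible already satisfied, so patient's share is 15% × $2,752 = $412.80. Patient pays $412.80; OOP now $3,013.75.
Claim 3 ($12,518): 15% coinsurance on $12,518 = $1,877.70. Patient owes $1,877.70 (running OOP $4,891.45).
Claim 4 ($8,491): 15% coinsurance on $8,491 = $1,273.65. That would push OOP to $6,165.10, over the $6,000 cap, so patient pays $6,000 − $4,891.45 = $1,108.55.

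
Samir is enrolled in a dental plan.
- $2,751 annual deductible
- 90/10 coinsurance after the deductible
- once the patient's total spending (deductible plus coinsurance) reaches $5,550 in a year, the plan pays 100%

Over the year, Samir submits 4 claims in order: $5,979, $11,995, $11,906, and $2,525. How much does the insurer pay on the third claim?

$10,715.40

#1 ($5,979): deductible takes $2,751, $3,228 remains; patient's 10% is $322.80. Cost to patient: $3,073.80. OOP to date $3,073.80. Plan pays $5,979 − $3,073.80 = $2,905.20.
#2 ($11,995): deductible already satisfied, so patient's share is 10% × $11,995 = $1,199.50. Patient pays $1,199.50; OOP now $4,273.30. Plan pays $11,995 − $1,199.50 = $10,795.50.
#3 ($11,906): deductible met; 10% of $11,906 = $1,190.60. Patient pays $1,190.60; OOP now $5,463.90. Plan pays $11,906 − $1,190.60 = $10,715.40.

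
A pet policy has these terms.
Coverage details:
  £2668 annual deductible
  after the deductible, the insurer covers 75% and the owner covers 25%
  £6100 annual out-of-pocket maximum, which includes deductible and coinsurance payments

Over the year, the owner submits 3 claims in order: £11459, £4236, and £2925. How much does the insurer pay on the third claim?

Claim 1 (£11459): deductible takes £2668, £8791 remains; 25% of £8791 = £2197.75. Owner owes £4865.75 (running OOP £4865.75). Insurer: £11459 − £4865.75 = £6593.25.
Claim 2 (£4236): 25% coinsurance on £4236 = £1059. Owner owes £1059 (running OOP £5924.75). Insurer: £4236 − £1059 = £3177.
Claim 3 (£2925): deductible already satisfied, so owner's share is 25% × £2925 = £731.25. OOP would hit £6656 > £6100, so the cap limits the owner to £6100 − £5924.75 = £175.25. Insurer: £2925 − £175.25 = £2749.75.

£2749.75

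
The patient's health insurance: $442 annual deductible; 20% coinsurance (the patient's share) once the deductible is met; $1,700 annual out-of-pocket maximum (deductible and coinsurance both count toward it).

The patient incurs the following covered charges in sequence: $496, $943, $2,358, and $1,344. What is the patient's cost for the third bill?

Bill 1, $496: deductible takes $442, $54 remains; coinsurance $54 × 20% = $10.80. Cost to patient: $452.80. OOP to date $452.80.
Bill 2, $943: 20% coinsurance on $943 = $188.60. Patient owes $188.60 (running OOP $641.40).
Bill 3, $2,358: 20% coinsurance on $2,358 = $471.60. Patient owes $471.60 (running OOP $1,113).

$471.60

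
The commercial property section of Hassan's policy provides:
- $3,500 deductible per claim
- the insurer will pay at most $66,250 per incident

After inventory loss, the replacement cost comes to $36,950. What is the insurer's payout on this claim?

Subtract the deductible: $36,950 − $3,500 = $33,450.
$33,450 ≤ $66,250, so the limit doesn't bind; insurer pays $33,450.

$33,450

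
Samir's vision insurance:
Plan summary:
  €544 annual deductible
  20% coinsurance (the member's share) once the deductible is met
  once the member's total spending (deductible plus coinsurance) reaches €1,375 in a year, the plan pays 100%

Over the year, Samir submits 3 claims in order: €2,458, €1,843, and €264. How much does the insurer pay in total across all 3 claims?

€3,216.80

Claim 1 (€2,458): deductible takes €544, €1,914 remains; member's 20% is €382.80. Member owes €926.80 (running OOP €926.80). Plan pays €2,458 − €926.80 = €1,531.20.
Claim 2 (€1,843): 20% coinsurance on €1,843 = €368.60. Cost to member: €368.60. OOP to date €1,295.40. Plan pays €1,843 − €368.60 = €1,474.40.
Claim 3 (€264): deductible already satisfied, so member's share is 20% × €264 = €52.80. Member owes €52.80 (running OOP €1,348.20). Insurer: €264 − €52.80 = €211.20.
Insurer total = bills − member's total = €4,565 − €1,348.20 = €3,216.80.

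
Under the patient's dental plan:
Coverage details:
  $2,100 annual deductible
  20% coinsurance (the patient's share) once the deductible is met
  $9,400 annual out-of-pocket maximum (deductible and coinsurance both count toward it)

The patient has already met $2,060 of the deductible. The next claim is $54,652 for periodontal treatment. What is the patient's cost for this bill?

$2,060 of the $2,100 deductible is already met, leaving $40.
The remaining $54,612 (= $54,652 − $40) moves to coinsurance.
20% of $54,612 = $10,922.40 falls to the patient.
That puts the patient's cost at $40 + $10,922.40 = $10,962.40 before any cap.
That would bring total out-of-pocket to $13,022.40, past the $9,400 cap. The patient is capped at $9,400 − $2,060 = $7,340 on this claim.

$7,340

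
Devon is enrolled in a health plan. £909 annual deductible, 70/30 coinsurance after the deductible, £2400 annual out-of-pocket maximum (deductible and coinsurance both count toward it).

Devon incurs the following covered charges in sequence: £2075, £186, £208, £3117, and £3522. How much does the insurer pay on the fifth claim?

£3434.10

Claim 1 (£2075): £909 to deductible, leaving £1166; coinsurance £1166 × 30% = £349.80. Patient pays £1258.80; OOP now £1258.80. Plan pays £2075 − £1258.80 = £816.20.
Claim 2 (£186): deductible already satisfied, so patient's share is 30% × £186 = £55.80. Patient pays £55.80; OOP now £1314.60. Plan pays £186 − £55.80 = £130.20.
Claim 3 (£208): 30% coinsurance on £208 = £62.40. Cost to patient: £62.40. OOP to date £1377. Insurer: £208 − £62.40 = £145.60.
Claim 4 (£3117): deductible already satisfied, so patient's share is 30% × £3117 = £935.10. Patient owes £935.10 (running OOP £2312.10). Plan pays £3117 − £935.10 = £2181.90.
Claim 5 (£3522): deductible already satisfied, so patient's share is 30% × £3522 = £1056.60. OOP would hit £3368.70 > £2400, so the cap limits the patient to £2400 − £2312.10 = £87.90. Plan pays £3522 − £87.90 = £3434.10.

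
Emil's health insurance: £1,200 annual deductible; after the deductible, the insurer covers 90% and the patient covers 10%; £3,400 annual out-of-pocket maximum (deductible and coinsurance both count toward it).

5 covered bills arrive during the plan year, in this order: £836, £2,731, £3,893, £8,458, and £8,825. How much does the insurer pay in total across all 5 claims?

Claim 1 (£836): fully absorbed by the deductible. Cost to patient: £836. OOP to date £836. Plan pays £836 − £836 = £0.
Claim 2 (£2,731): £364 finishes the deductible; £2,367 goes to coinsurance; patient's 10% is £236.70. Patient pays £600.70; OOP now £1,436.70. Plan pays £2,731 − £600.70 = £2,130.30.
Claim 3 (£3,893): 10% coinsurance on £3,893 = £389.30. Cost to patient: £389.30. OOP to date £1,826. Insurer: £3,893 − £389.30 = £3,503.70.
Claim 4 (£8,458): deductible already satisfied, so patient's share is 10% × £8,458 = £845.80. Patient owes £845.80 (running OOP £2,671.80). Insurer: £8,458 − £845.80 = £7,612.20.
Claim 5 (£8,825): 10% coinsurance on £8,825 = £882.50. OOP would hit £3,554.30 > £3,400, so the cap limits the patient to £3,400 − £2,671.80 = £728.20. Plan pays £8,825 − £728.20 = £8,096.80.
Insurer total = bills − patient's total = £24,743 − £3,400 = £21,343.

£21,343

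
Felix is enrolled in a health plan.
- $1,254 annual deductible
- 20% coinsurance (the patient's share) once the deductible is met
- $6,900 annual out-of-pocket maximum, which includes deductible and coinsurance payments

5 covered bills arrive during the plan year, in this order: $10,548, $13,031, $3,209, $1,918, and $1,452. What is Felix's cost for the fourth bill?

$383.60

#1 ($10,548): $1,254 finishes the deductible; $9,294 goes to coinsurance; coinsurance $9,294 × 20% = $1,858.80. Patient owes $3,112.80 (running OOP $3,112.80).
#2 ($13,031): deductible already satisfied, so patient's share is 20% × $13,031 = $2,606.20. Cost to patient: $2,606.20. OOP to date $5,719.
#3 ($3,209): deductible met; 20% of $3,209 = $641.80. Patient owes $641.80 (running OOP $6,360.80).
#4 ($1,918): deductible already satisfied, so patient's share is 20% × $1,918 = $383.60. Patient owes $383.60 (running OOP $6,744.40).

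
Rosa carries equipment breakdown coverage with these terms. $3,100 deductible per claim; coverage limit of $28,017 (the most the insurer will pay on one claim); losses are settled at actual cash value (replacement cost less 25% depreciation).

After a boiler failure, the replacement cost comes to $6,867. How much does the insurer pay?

Actual cash value after 25% depreciation: $6,867 × 75% = $5,150.25.
Less the $3,100 deductible: $5,150.25 − $3,100 = $2,050.25.
$2,050.25 is within the $28,017 limit, so the insurer pays $2,050.25.

$2,050.25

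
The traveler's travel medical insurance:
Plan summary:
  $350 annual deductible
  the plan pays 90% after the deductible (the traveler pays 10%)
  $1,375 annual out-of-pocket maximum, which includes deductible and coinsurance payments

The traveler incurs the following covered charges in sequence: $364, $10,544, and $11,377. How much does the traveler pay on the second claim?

Claim 1 — $364: $350 to deductible, leaving $14; traveler's 10% is $1.40. Traveler owes $351.40 (running OOP $351.40).
Claim 2 — $10,544: 10% coinsurance on $10,544 = $1,054.40. That would push OOP to $1,405.80, over the $1,375 cap, so traveler pays $1,375 − $351.40 = $1,023.60.

$1,023.60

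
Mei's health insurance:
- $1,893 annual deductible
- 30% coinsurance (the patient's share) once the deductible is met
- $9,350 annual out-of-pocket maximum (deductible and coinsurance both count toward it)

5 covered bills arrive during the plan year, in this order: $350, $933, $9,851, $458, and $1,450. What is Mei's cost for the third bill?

Claim 1 ($350): all of it applies to the deductible. Cost to patient: $350. OOP to date $350.
Claim 2 ($933): entire amount goes to the deductible. Patient pays $933; OOP now $1,283.
Claim 3 ($9,851): deductible takes $610, $9,241 remains; coinsurance $9,241 × 30% = $2,772.30. Patient owes $3,382.30 (running OOP $4,665.30).

$3,382.30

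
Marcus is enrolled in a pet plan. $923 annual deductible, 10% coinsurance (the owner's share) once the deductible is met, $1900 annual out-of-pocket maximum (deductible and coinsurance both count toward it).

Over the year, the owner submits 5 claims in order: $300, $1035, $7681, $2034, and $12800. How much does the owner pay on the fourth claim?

Claim 1 ($300): entire amount goes to the deductible. Owner owes $300 (running OOP $300).
Claim 2 ($1035): $623 to deductible, leaving $412; owner's 10% is $41.20. Owner pays $664.20; OOP now $964.20.
Claim 3 ($7681): deductible met; 10% of $7681 = $768.10. Cost to owner: $768.10. OOP to date $1732.30.
Claim 4 ($2034): deductible met; 10% of $2034 = $203.40. Adding that to $1732.30 gives $1935.70, past the $1900 cap; owner pays only $1900 − $1732.30 = $167.70.

$167.70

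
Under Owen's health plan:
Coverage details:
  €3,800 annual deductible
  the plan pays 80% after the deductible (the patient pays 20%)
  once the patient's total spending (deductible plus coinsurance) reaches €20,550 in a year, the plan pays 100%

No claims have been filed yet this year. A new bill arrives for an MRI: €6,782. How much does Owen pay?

€4,396.40

Nothing has been paid toward the €3,800 deductible, so the first €3,800 of this charge is applied there.
The remaining €2,982 (= €6,782 − €3,800) moves to coinsurance.
Coinsurance: €2,982 × 20% = €596.40.
That puts the patient's cost at €3,800 + €596.40 = €4,396.40 before any cap.
Year-to-date out-of-pocket becomes €0 + €4,396.40 = €4,396.40, still under the €20,550 maximum, so no cap applies.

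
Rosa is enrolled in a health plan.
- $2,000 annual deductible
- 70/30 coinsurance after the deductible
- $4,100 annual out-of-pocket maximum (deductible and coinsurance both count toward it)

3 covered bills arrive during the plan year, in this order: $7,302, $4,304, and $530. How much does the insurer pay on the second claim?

#1 ($7,302): $2,000 to deductible, leaving $5,302; 30% of $5,302 = $1,590.60. Patient pays $3,590.60; OOP now $3,590.60. Plan pays $7,302 − $3,590.60 = $3,711.40.
#2 ($4,304): 30% coinsurance on $4,304 = $1,291.20. Adding that to $3,590.60 gives $4,881.80, past the $4,100 cap; patient pays only $4,100 − $3,590.60 = $509.40. Plan pays $4,304 − $509.40 = $3,794.60.

$3,794.60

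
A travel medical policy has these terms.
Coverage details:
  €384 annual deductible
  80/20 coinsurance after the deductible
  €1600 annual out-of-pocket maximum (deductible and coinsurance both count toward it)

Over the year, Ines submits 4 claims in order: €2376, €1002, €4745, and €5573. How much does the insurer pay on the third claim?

Claim 1 — €2376: deductible takes €384, €1992 remains; 20% of €1992 = €398.40. Traveler owes €782.40 (running OOP €782.40). Insurer: €2376 − €782.40 = €1593.60.
Claim 2 — €1002: deductible met; 20% of €1002 = €200.40. Cost to traveler: €200.40. OOP to date €982.80. Insurer: €1002 − €200.40 = €801.60.
Claim 3 — €4745: deductible already satisfied, so traveler's share is 20% × €4745 = €949. That would push OOP to €1931.80, over the €1600 cap, so traveler pays €1600 − €982.80 = €617.20. Plan pays €4745 − €617.20 = €4127.80.

€4127.80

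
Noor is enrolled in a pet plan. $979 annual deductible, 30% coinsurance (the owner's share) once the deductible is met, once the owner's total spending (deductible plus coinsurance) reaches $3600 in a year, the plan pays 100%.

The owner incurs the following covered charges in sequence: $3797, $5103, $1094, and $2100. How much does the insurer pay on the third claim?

#1 ($3797): $979 finishes the deductible; $2818 goes to coinsurance; coinsurance $2818 × 30% = $845.40. Owner owes $1824.40 (running OOP $1824.40). Insurer: $3797 − $1824.40 = $1972.60.
#2 ($5103): 30% coinsurance on $5103 = $1530.90. Owner pays $1530.90; OOP now $3355.30. Insurer: $5103 − $1530.90 = $3572.10.
#3 ($1094): deductible met; 30% of $1094 = $328.20. That would push OOP to $3683.50, over the $3600 cap, so owner pays $3600 − $3355.30 = $244.70. Insurer: $1094 − $244.70 = $849.30.

$849.30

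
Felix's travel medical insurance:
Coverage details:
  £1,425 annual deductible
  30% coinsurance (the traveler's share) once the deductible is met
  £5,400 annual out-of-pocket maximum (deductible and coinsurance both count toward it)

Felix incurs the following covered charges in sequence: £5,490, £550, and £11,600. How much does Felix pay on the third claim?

£2,590.50

Claim 1 (£5,490): £1,425 finishes the deductible; £4,065 goes to coinsurance; traveler's 30% is £1,219.50. Cost to traveler: £2,644.50. OOP to date £2,644.50.
Claim 2 (£550): deductible already satisfied, so traveler's share is 30% × £550 = £165. Traveler pays £165; OOP now £2,809.50.
Claim 3 (£11,600): deductible already satisfied, so traveler's share is 30% × £11,600 = £3,480. Adding that to £2,809.50 gives £6,289.50, past the £5,400 cap; traveler pays only £5,400 − £2,809.50 = £2,590.50.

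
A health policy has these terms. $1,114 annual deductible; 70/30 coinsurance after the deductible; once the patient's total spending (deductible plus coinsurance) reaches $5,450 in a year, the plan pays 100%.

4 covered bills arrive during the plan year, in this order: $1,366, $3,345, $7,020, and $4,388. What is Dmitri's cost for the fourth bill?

$1,150.90

Claim 1 — $1,366: deductible takes $1,114, $252 remains; patient's 30% is $75.60. Patient owes $1,189.60 (running OOP $1,189.60).
Claim 2 — $3,345: deductible met; 30% of $3,345 = $1,003.50. Patient pays $1,003.50; OOP now $2,193.10.
Claim 3 — $7,020: deductible already satisfied, so patient's share is 30% × $7,020 = $2,106. Patient owes $2,106 (running OOP $4,299.10).
Claim 4 — $4,388: 30% coinsurance on $4,388 = $1,316.40. That would push OOP to $5,615.50, over the $5,450 cap, so patient pays $5,450 − $4,299.10 = $1,150.90.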